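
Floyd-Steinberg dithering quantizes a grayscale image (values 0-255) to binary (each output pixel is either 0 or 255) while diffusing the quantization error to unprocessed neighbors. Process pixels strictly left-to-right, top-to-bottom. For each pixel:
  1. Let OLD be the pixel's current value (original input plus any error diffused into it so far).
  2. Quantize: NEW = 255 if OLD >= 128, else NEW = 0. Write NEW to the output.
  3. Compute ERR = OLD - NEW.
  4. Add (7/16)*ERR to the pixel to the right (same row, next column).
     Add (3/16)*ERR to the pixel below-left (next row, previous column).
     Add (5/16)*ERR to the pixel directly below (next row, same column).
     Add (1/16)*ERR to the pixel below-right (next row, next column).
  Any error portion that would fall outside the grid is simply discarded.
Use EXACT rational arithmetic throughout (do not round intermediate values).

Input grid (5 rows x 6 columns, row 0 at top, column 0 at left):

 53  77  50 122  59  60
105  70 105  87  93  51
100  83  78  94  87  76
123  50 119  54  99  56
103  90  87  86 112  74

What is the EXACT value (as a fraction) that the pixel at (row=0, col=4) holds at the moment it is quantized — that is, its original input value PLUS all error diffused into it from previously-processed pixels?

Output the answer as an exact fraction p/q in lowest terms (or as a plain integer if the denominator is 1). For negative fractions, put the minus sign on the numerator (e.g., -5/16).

Answer: 1230277/65536

Derivation:
(0,0): OLD=53 → NEW=0, ERR=53
(0,1): OLD=1603/16 → NEW=0, ERR=1603/16
(0,2): OLD=24021/256 → NEW=0, ERR=24021/256
(0,3): OLD=667859/4096 → NEW=255, ERR=-376621/4096
(0,4): OLD=1230277/65536 → NEW=0, ERR=1230277/65536
Target (0,4): original=59, with diffused error = 1230277/65536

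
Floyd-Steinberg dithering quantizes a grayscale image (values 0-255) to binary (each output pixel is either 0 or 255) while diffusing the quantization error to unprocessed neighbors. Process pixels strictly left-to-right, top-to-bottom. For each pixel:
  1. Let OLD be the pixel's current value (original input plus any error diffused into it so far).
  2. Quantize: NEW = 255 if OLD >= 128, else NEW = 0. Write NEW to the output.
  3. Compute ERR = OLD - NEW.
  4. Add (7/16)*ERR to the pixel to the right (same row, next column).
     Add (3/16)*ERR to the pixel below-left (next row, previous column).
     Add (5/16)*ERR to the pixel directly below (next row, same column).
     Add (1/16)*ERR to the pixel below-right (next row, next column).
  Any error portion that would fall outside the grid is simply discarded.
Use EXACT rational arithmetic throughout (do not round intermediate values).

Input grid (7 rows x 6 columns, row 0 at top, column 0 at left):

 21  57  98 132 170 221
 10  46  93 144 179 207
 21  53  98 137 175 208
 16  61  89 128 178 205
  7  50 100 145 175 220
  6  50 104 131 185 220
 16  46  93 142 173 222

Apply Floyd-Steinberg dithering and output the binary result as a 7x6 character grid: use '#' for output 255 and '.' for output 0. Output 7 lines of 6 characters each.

Answer: ...###
..#.##
..#.#.
...###
..#.##
..#.##
...#.#

Derivation:
(0,0): OLD=21 → NEW=0, ERR=21
(0,1): OLD=1059/16 → NEW=0, ERR=1059/16
(0,2): OLD=32501/256 → NEW=0, ERR=32501/256
(0,3): OLD=768179/4096 → NEW=255, ERR=-276301/4096
(0,4): OLD=9207013/65536 → NEW=255, ERR=-7504667/65536
(0,5): OLD=179202627/1048576 → NEW=255, ERR=-88184253/1048576
(1,0): OLD=7417/256 → NEW=0, ERR=7417/256
(1,1): OLD=213967/2048 → NEW=0, ERR=213967/2048
(1,2): OLD=11132667/65536 → NEW=255, ERR=-5579013/65536
(1,3): OLD=18911007/262144 → NEW=0, ERR=18911007/262144
(1,4): OLD=2596970685/16777216 → NEW=255, ERR=-1681219395/16777216
(1,5): OLD=34821668635/268435456 → NEW=255, ERR=-33629372645/268435456
(2,0): OLD=1626709/32768 → NEW=0, ERR=1626709/32768
(2,1): OLD=97744887/1048576 → NEW=0, ERR=97744887/1048576
(2,2): OLD=2218543525/16777216 → NEW=255, ERR=-2059646555/16777216
(2,3): OLD=10968884157/134217728 → NEW=0, ERR=10968884157/134217728
(2,4): OLD=689162856631/4294967296 → NEW=255, ERR=-406053803849/4294967296
(2,5): OLD=8330532557425/68719476736 → NEW=0, ERR=8330532557425/68719476736
(3,0): OLD=821943557/16777216 → NEW=0, ERR=821943557/16777216
(3,1): OLD=12300847009/134217728 → NEW=0, ERR=12300847009/134217728
(3,2): OLD=120132054771/1073741824 → NEW=0, ERR=120132054771/1073741824
(3,3): OLD=12169381091289/68719476736 → NEW=255, ERR=-5354085476391/68719476736
(3,4): OLD=78178916731065/549755813888 → NEW=255, ERR=-62008815810375/549755813888
(3,5): OLD=1650383774284343/8796093022208 → NEW=255, ERR=-592619946378697/8796093022208
(4,0): OLD=84812668843/2147483648 → NEW=0, ERR=84812668843/2147483648
(4,1): OLD=4121744464943/34359738368 → NEW=0, ERR=4121744464943/34359738368
(4,2): OLD=196333620052957/1099511627776 → NEW=255, ERR=-84041845029923/1099511627776
(4,3): OLD=1285209552342833/17592186044416 → NEW=0, ERR=1285209552342833/17592186044416
(4,4): OLD=43406811700876353/281474976710656 → NEW=255, ERR=-28369307360340927/281474976710656
(4,5): OLD=665639061383619111/4503599627370496 → NEW=255, ERR=-482778843595857369/4503599627370496
(5,0): OLD=22448781785597/549755813888 → NEW=0, ERR=22448781785597/549755813888
(5,1): OLD=1644669912967885/17592186044416 → NEW=0, ERR=1644669912967885/17592186044416
(5,2): OLD=20014350594684447/140737488355328 → NEW=255, ERR=-15873708935924193/140737488355328
(5,3): OLD=363933755861339845/4503599627370496 → NEW=0, ERR=363933755861339845/4503599627370496
(5,4): OLD=1561165464228870757/9007199254740992 → NEW=255, ERR=-735670345730082203/9007199254740992
(5,5): OLD=20820042685088233065/144115188075855872 → NEW=255, ERR=-15929330274255014295/144115188075855872
(6,0): OLD=13029414451969671/281474976710656 → NEW=0, ERR=13029414451969671/281474976710656
(6,1): OLD=346196599718941819/4503599627370496 → NEW=0, ERR=346196599718941819/4503599627370496
(6,2): OLD=2024443944778954499/18014398509481984 → NEW=0, ERR=2024443944778954499/18014398509481984
(6,3): OLD=55932639326043756119/288230376151711744 → NEW=255, ERR=-17566106592642738601/288230376151711744
(6,4): OLD=484867458452221449015/4611686018427387904 → NEW=0, ERR=484867458452221449015/4611686018427387904
(6,5): OLD=16849424885725027602977/73786976294838206464 → NEW=255, ERR=-1966254069458715045343/73786976294838206464
Row 0: ...###
Row 1: ..#.##
Row 2: ..#.#.
Row 3: ...###
Row 4: ..#.##
Row 5: ..#.##
Row 6: ...#.#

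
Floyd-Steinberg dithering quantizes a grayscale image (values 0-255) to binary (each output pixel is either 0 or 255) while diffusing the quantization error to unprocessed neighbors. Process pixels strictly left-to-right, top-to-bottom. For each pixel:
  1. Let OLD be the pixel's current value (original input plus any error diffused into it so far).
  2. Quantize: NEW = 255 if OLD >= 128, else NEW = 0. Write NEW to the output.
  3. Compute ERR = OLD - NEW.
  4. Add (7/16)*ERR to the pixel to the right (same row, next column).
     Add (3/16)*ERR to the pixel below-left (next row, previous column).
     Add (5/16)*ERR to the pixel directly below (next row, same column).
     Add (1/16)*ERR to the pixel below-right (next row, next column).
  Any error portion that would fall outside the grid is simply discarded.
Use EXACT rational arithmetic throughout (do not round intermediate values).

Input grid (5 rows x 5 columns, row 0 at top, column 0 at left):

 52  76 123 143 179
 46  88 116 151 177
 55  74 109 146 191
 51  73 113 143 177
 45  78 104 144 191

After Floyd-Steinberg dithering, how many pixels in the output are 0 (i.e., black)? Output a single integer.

Answer: 13

Derivation:
(0,0): OLD=52 → NEW=0, ERR=52
(0,1): OLD=395/4 → NEW=0, ERR=395/4
(0,2): OLD=10637/64 → NEW=255, ERR=-5683/64
(0,3): OLD=106651/1024 → NEW=0, ERR=106651/1024
(0,4): OLD=3679293/16384 → NEW=255, ERR=-498627/16384
(1,0): OLD=5169/64 → NEW=0, ERR=5169/64
(1,1): OLD=72087/512 → NEW=255, ERR=-58473/512
(1,2): OLD=1048355/16384 → NEW=0, ERR=1048355/16384
(1,3): OLD=13125895/65536 → NEW=255, ERR=-3585785/65536
(1,4): OLD=157350581/1048576 → NEW=255, ERR=-110036299/1048576
(2,0): OLD=481901/8192 → NEW=0, ERR=481901/8192
(2,1): OLD=21257919/262144 → NEW=0, ERR=21257919/262144
(2,2): OLD=616885373/4194304 → NEW=255, ERR=-452662147/4194304
(2,3): OLD=4429751207/67108864 → NEW=0, ERR=4429751207/67108864
(2,4): OLD=197209487313/1073741824 → NEW=255, ERR=-76594677807/1073741824
(3,0): OLD=354787421/4194304 → NEW=0, ERR=354787421/4194304
(3,1): OLD=3985919705/33554432 → NEW=0, ERR=3985919705/33554432
(3,2): OLD=159654011107/1073741824 → NEW=255, ERR=-114150154013/1073741824
(3,3): OLD=208298096091/2147483648 → NEW=0, ERR=208298096091/2147483648
(3,4): OLD=6915565624327/34359738368 → NEW=255, ERR=-1846167659513/34359738368
(4,0): OLD=50308446995/536870912 → NEW=0, ERR=50308446995/536870912
(4,1): OLD=2430470324819/17179869184 → NEW=255, ERR=-1950396317101/17179869184
(4,2): OLD=12842460976573/274877906944 → NEW=0, ERR=12842460976573/274877906944
(4,3): OLD=782996242677587/4398046511104 → NEW=255, ERR=-338505617653933/4398046511104
(4,4): OLD=10315938013062341/70368744177664 → NEW=255, ERR=-7628091752241979/70368744177664
Output grid:
  Row 0: ..#.#  (3 black, running=3)
  Row 1: .#.##  (2 black, running=5)
  Row 2: ..#.#  (3 black, running=8)
  Row 3: ..#.#  (3 black, running=11)
  Row 4: .#.##  (2 black, running=13)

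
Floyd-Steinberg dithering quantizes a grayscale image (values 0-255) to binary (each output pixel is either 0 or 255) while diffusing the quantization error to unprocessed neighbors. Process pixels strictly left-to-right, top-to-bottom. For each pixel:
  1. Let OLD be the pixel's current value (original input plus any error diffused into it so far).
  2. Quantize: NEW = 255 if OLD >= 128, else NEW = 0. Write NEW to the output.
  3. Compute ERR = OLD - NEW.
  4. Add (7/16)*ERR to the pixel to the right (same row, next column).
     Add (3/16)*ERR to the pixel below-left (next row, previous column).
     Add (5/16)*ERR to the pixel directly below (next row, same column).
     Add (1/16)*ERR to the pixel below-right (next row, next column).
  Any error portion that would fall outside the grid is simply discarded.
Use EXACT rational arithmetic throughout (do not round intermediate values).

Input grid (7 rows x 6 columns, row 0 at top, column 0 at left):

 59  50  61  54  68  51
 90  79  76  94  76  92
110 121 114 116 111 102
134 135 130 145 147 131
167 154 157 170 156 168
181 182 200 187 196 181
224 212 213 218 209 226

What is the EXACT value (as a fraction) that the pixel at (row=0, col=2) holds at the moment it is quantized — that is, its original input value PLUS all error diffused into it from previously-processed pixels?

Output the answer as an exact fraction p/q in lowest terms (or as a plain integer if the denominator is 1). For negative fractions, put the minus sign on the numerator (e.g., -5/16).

Answer: 24107/256

Derivation:
(0,0): OLD=59 → NEW=0, ERR=59
(0,1): OLD=1213/16 → NEW=0, ERR=1213/16
(0,2): OLD=24107/256 → NEW=0, ERR=24107/256
Target (0,2): original=61, with diffused error = 24107/256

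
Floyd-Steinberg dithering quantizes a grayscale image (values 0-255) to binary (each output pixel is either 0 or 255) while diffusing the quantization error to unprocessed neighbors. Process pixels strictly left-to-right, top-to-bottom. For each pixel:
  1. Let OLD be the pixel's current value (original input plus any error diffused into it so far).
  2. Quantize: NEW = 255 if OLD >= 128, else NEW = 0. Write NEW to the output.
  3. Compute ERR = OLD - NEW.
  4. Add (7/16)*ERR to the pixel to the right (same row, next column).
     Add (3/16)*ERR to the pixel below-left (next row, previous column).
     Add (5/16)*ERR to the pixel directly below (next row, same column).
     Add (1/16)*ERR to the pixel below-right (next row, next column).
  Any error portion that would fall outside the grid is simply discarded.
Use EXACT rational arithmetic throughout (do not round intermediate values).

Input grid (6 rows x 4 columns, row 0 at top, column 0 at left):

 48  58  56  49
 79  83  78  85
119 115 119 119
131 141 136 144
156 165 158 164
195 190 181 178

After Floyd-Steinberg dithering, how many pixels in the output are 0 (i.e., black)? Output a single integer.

Answer: 12

Derivation:
(0,0): OLD=48 → NEW=0, ERR=48
(0,1): OLD=79 → NEW=0, ERR=79
(0,2): OLD=1449/16 → NEW=0, ERR=1449/16
(0,3): OLD=22687/256 → NEW=0, ERR=22687/256
(1,0): OLD=1741/16 → NEW=0, ERR=1741/16
(1,1): OLD=22435/128 → NEW=255, ERR=-10205/128
(1,2): OLD=380823/4096 → NEW=0, ERR=380823/4096
(1,3): OLD=10422225/65536 → NEW=255, ERR=-6289455/65536
(2,0): OLD=282737/2048 → NEW=255, ERR=-239503/2048
(2,1): OLD=4138963/65536 → NEW=0, ERR=4138963/65536
(2,2): OLD=20015725/131072 → NEW=255, ERR=-13407635/131072
(2,3): OLD=104999429/2097152 → NEW=0, ERR=104999429/2097152
(3,0): OLD=111459865/1048576 → NEW=0, ERR=111459865/1048576
(3,1): OLD=3032514775/16777216 → NEW=255, ERR=-1245675305/16777216
(3,2): OLD=22786169305/268435456 → NEW=0, ERR=22786169305/268435456
(3,3): OLD=817719273839/4294967296 → NEW=255, ERR=-277497386641/4294967296
(4,0): OLD=47055694421/268435456 → NEW=255, ERR=-21395346859/268435456
(4,1): OLD=278070192391/2147483648 → NEW=255, ERR=-269538137849/2147483648
(4,2): OLD=7755651900799/68719476736 → NEW=0, ERR=7755651900799/68719476736
(4,3): OLD=218242938671657/1099511627776 → NEW=255, ERR=-62132526411223/1099511627776
(5,0): OLD=5035720693853/34359738368 → NEW=255, ERR=-3726012589987/34359738368
(5,1): OLD=131406677868275/1099511627776 → NEW=0, ERR=131406677868275/1099511627776
(5,2): OLD=275005216585549/1099511627776 → NEW=255, ERR=-5370248497331/1099511627776
(5,3): OLD=363405646847675/2199023255552 → NEW=255, ERR=-197345283318085/2199023255552
Output grid:
  Row 0: ....  (4 black, running=4)
  Row 1: .#.#  (2 black, running=6)
  Row 2: #.#.  (2 black, running=8)
  Row 3: .#.#  (2 black, running=10)
  Row 4: ##.#  (1 black, running=11)
  Row 5: #.##  (1 black, running=12)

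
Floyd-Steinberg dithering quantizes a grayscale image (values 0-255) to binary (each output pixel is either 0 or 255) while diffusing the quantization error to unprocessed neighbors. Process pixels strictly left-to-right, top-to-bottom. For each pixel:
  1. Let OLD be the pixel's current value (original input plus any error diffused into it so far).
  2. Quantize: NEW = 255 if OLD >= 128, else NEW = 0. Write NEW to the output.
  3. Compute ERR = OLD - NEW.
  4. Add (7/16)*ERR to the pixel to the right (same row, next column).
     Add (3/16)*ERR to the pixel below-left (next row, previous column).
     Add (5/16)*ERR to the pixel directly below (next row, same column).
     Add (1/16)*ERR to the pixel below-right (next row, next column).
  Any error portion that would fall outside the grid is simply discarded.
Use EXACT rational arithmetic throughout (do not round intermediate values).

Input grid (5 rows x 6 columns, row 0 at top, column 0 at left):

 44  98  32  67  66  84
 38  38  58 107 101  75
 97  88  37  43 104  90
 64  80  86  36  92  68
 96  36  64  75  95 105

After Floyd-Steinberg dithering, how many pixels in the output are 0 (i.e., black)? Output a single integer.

(0,0): OLD=44 → NEW=0, ERR=44
(0,1): OLD=469/4 → NEW=0, ERR=469/4
(0,2): OLD=5331/64 → NEW=0, ERR=5331/64
(0,3): OLD=105925/1024 → NEW=0, ERR=105925/1024
(0,4): OLD=1822819/16384 → NEW=0, ERR=1822819/16384
(0,5): OLD=34779829/262144 → NEW=255, ERR=-32066891/262144
(1,0): OLD=4719/64 → NEW=0, ERR=4719/64
(1,1): OLD=64137/512 → NEW=0, ERR=64137/512
(1,2): OLD=2712509/16384 → NEW=255, ERR=-1465411/16384
(1,3): OLD=8274681/65536 → NEW=0, ERR=8274681/65536
(1,4): OLD=732057419/4194304 → NEW=255, ERR=-337490101/4194304
(1,5): OLD=572024477/67108864 → NEW=0, ERR=572024477/67108864
(2,0): OLD=1175795/8192 → NEW=255, ERR=-913165/8192
(2,1): OLD=17358113/262144 → NEW=0, ERR=17358113/262144
(2,2): OLD=291597475/4194304 → NEW=0, ERR=291597475/4194304
(2,3): OLD=3093572939/33554432 → NEW=0, ERR=3093572939/33554432
(2,4): OLD=138169309537/1073741824 → NEW=255, ERR=-135634855583/1073741824
(2,5): OLD=556108729783/17179869184 → NEW=0, ERR=556108729783/17179869184
(3,0): OLD=174403395/4194304 → NEW=0, ERR=174403395/4194304
(3,1): OLD=4192716935/33554432 → NEW=0, ERR=4192716935/33554432
(3,2): OLD=49343186629/268435456 → NEW=255, ERR=-19107854651/268435456
(3,3): OLD=246171417487/17179869184 → NEW=0, ERR=246171417487/17179869184
(3,4): OLD=9706707224367/137438953472 → NEW=0, ERR=9706707224367/137438953472
(3,5): OLD=222363619624801/2199023255552 → NEW=0, ERR=222363619624801/2199023255552
(4,0): OLD=71093894157/536870912 → NEW=255, ERR=-65808188403/536870912
(4,1): OLD=91674187945/8589934592 → NEW=0, ERR=91674187945/8589934592
(4,2): OLD=15646296510507/274877906944 → NEW=0, ERR=15646296510507/274877906944
(4,3): OLD=497745077488887/4398046511104 → NEW=0, ERR=497745077488887/4398046511104
(4,4): OLD=13119520995824487/70368744177664 → NEW=255, ERR=-4824508769479833/70368744177664
(4,5): OLD=124995942070960753/1125899906842624 → NEW=0, ERR=124995942070960753/1125899906842624
Output grid:
  Row 0: .....#  (5 black, running=5)
  Row 1: ..#.#.  (4 black, running=9)
  Row 2: #...#.  (4 black, running=13)
  Row 3: ..#...  (5 black, running=18)
  Row 4: #...#.  (4 black, running=22)

Answer: 22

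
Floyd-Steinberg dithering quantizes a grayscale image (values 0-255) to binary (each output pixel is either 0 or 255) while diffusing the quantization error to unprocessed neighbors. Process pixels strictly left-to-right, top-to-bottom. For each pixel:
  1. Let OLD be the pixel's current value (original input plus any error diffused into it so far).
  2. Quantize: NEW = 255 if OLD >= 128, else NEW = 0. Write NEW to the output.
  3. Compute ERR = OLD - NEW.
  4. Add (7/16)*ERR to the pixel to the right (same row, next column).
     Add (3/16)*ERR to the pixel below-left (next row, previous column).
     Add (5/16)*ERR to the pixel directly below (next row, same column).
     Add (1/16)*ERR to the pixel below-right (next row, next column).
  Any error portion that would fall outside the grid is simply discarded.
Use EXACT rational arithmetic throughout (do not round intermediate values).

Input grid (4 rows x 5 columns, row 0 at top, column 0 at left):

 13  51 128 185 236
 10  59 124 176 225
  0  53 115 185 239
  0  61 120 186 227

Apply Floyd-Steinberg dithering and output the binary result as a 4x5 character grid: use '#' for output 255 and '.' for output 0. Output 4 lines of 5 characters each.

Answer: ..###
...##
..#.#
..###

Derivation:
(0,0): OLD=13 → NEW=0, ERR=13
(0,1): OLD=907/16 → NEW=0, ERR=907/16
(0,2): OLD=39117/256 → NEW=255, ERR=-26163/256
(0,3): OLD=574619/4096 → NEW=255, ERR=-469861/4096
(0,4): OLD=12177469/65536 → NEW=255, ERR=-4534211/65536
(1,0): OLD=6321/256 → NEW=0, ERR=6321/256
(1,1): OLD=141655/2048 → NEW=0, ERR=141655/2048
(1,2): OLD=6839203/65536 → NEW=0, ERR=6839203/65536
(1,3): OLD=43633639/262144 → NEW=255, ERR=-23213081/262144
(1,4): OLD=660471509/4194304 → NEW=255, ERR=-409076011/4194304
(2,0): OLD=677805/32768 → NEW=0, ERR=677805/32768
(2,1): OLD=109864383/1048576 → NEW=0, ERR=109864383/1048576
(2,2): OLD=3039537149/16777216 → NEW=255, ERR=-1238652931/16777216
(2,3): OLD=30403726759/268435456 → NEW=0, ERR=30403726759/268435456
(2,4): OLD=1084648752593/4294967296 → NEW=255, ERR=-10567907887/4294967296
(3,0): OLD=438041949/16777216 → NEW=0, ERR=438041949/16777216
(3,1): OLD=12430542233/134217728 → NEW=0, ERR=12430542233/134217728
(3,2): OLD=709667894627/4294967296 → NEW=255, ERR=-385548765853/4294967296
(3,3): OLD=1520810072331/8589934592 → NEW=255, ERR=-669623248629/8589934592
(3,4): OLD=27378519875159/137438953472 → NEW=255, ERR=-7668413260201/137438953472
Row 0: ..###
Row 1: ...##
Row 2: ..#.#
Row 3: ..###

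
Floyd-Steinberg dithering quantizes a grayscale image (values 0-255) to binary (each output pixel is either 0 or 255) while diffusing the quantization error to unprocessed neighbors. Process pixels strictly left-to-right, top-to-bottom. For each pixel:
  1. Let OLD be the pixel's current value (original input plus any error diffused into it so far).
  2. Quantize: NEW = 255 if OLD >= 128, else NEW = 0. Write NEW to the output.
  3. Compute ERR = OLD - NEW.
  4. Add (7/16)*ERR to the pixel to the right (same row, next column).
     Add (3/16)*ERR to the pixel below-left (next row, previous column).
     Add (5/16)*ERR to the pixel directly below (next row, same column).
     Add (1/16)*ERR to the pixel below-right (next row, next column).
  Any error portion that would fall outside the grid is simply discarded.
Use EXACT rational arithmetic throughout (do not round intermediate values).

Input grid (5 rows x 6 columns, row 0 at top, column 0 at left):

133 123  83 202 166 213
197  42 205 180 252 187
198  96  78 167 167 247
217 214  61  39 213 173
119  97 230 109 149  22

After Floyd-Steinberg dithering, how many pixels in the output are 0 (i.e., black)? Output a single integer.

(0,0): OLD=133 → NEW=255, ERR=-122
(0,1): OLD=557/8 → NEW=0, ERR=557/8
(0,2): OLD=14523/128 → NEW=0, ERR=14523/128
(0,3): OLD=515357/2048 → NEW=255, ERR=-6883/2048
(0,4): OLD=5391307/32768 → NEW=255, ERR=-2964533/32768
(0,5): OLD=90921613/524288 → NEW=255, ERR=-42771827/524288
(1,0): OLD=22007/128 → NEW=255, ERR=-10633/128
(1,1): OLD=42049/1024 → NEW=0, ERR=42049/1024
(1,2): OLD=8589909/32768 → NEW=255, ERR=234069/32768
(1,3): OLD=22570993/131072 → NEW=255, ERR=-10852367/131072
(1,4): OLD=1442822771/8388608 → NEW=255, ERR=-696272269/8388608
(1,5): OLD=16044142645/134217728 → NEW=0, ERR=16044142645/134217728
(2,0): OLD=2944859/16384 → NEW=255, ERR=-1233061/16384
(2,1): OLD=37776793/524288 → NEW=0, ERR=37776793/524288
(2,2): OLD=828775179/8388608 → NEW=0, ERR=828775179/8388608
(2,3): OLD=11357067123/67108864 → NEW=255, ERR=-5755693197/67108864
(2,4): OLD=259367887065/2147483648 → NEW=0, ERR=259367887065/2147483648
(2,5): OLD=11407716297087/34359738368 → NEW=255, ERR=2645983013247/34359738368
(3,0): OLD=1736368555/8388608 → NEW=255, ERR=-402726485/8388608
(3,1): OLD=15390325071/67108864 → NEW=255, ERR=-1722435249/67108864
(3,2): OLD=37080280797/536870912 → NEW=0, ERR=37080280797/536870912
(3,3): OLD=2447636854167/34359738368 → NEW=0, ERR=2447636854167/34359738368
(3,4): OLD=79985955712695/274877906944 → NEW=255, ERR=9892089441975/274877906944
(3,5): OLD=969145082589017/4398046511104 → NEW=255, ERR=-152356777742503/4398046511104
(4,0): OLD=106498911909/1073741824 → NEW=0, ERR=106498911909/1073741824
(4,1): OLD=2445077568993/17179869184 → NEW=255, ERR=-1935789072927/17179869184
(4,2): OLD=117669503743315/549755813888 → NEW=255, ERR=-22518228798125/549755813888
(4,3): OLD=1094280230355135/8796093022208 → NEW=0, ERR=1094280230355135/8796093022208
(4,4): OLD=29925036056357551/140737488355328 → NEW=255, ERR=-5963023474251089/140737488355328
(4,5): OLD=-11513903063191447/2251799813685248 → NEW=0, ERR=-11513903063191447/2251799813685248
Output grid:
  Row 0: #..###  (2 black, running=2)
  Row 1: #.###.  (2 black, running=4)
  Row 2: #..#.#  (3 black, running=7)
  Row 3: ##..##  (2 black, running=9)
  Row 4: .##.#.  (3 black, running=12)

Answer: 12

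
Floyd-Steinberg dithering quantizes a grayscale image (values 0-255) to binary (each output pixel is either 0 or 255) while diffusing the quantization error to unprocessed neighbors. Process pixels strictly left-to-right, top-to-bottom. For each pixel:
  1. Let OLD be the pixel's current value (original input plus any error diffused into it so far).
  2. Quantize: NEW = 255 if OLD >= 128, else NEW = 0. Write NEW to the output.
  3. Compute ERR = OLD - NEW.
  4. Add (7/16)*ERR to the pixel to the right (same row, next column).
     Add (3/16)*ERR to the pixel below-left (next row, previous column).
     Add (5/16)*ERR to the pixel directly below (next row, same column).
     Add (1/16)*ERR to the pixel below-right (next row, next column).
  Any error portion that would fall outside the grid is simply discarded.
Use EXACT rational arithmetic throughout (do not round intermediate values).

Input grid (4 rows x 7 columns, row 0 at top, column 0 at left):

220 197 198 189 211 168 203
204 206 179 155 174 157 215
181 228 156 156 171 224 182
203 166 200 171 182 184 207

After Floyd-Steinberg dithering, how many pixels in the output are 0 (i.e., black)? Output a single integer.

(0,0): OLD=220 → NEW=255, ERR=-35
(0,1): OLD=2907/16 → NEW=255, ERR=-1173/16
(0,2): OLD=42477/256 → NEW=255, ERR=-22803/256
(0,3): OLD=614523/4096 → NEW=255, ERR=-429957/4096
(0,4): OLD=10818397/65536 → NEW=255, ERR=-5893283/65536
(0,5): OLD=134907787/1048576 → NEW=255, ERR=-132479093/1048576
(0,6): OLD=2478421197/16777216 → NEW=255, ERR=-1799768883/16777216
(1,0): OLD=45905/256 → NEW=255, ERR=-19375/256
(1,1): OLD=268471/2048 → NEW=255, ERR=-253769/2048
(1,2): OLD=4763779/65536 → NEW=0, ERR=4763779/65536
(1,3): OLD=34490439/262144 → NEW=255, ERR=-32356281/262144
(1,4): OLD=1034290805/16777216 → NEW=0, ERR=1034290805/16777216
(1,5): OLD=15939043845/134217728 → NEW=0, ERR=15939043845/134217728
(1,6): OLD=484334212011/2147483648 → NEW=255, ERR=-63274118229/2147483648
(2,0): OLD=4394701/32768 → NEW=255, ERR=-3961139/32768
(2,1): OLD=152347679/1048576 → NEW=255, ERR=-115039201/1048576
(2,2): OLD=1674868509/16777216 → NEW=0, ERR=1674868509/16777216
(2,3): OLD=23784200309/134217728 → NEW=255, ERR=-10441320331/134217728
(2,4): OLD=183376404677/1073741824 → NEW=255, ERR=-90427760443/1073741824
(2,5): OLD=7648283124183/34359738368 → NEW=255, ERR=-1113450159657/34359738368
(2,6): OLD=91279872776017/549755813888 → NEW=255, ERR=-48907859765423/549755813888
(3,0): OLD=2426875005/16777216 → NEW=255, ERR=-1851315075/16777216
(3,1): OLD=12697223225/134217728 → NEW=0, ERR=12697223225/134217728
(3,2): OLD=269661526907/1073741824 → NEW=255, ERR=-4142638213/1073741824
(3,3): OLD=581753663245/4294967296 → NEW=255, ERR=-513462997235/4294967296
(3,4): OLD=50819860127869/549755813888 → NEW=0, ERR=50819860127869/549755813888
(3,5): OLD=846060765782855/4398046511104 → NEW=255, ERR=-275441094548665/4398046511104
(3,6): OLD=10539406371882777/70368744177664 → NEW=255, ERR=-7404623393421543/70368744177664
Output grid:
  Row 0: #######  (0 black, running=0)
  Row 1: ##.#..#  (3 black, running=3)
  Row 2: ##.####  (1 black, running=4)
  Row 3: #.##.##  (2 black, running=6)

Answer: 6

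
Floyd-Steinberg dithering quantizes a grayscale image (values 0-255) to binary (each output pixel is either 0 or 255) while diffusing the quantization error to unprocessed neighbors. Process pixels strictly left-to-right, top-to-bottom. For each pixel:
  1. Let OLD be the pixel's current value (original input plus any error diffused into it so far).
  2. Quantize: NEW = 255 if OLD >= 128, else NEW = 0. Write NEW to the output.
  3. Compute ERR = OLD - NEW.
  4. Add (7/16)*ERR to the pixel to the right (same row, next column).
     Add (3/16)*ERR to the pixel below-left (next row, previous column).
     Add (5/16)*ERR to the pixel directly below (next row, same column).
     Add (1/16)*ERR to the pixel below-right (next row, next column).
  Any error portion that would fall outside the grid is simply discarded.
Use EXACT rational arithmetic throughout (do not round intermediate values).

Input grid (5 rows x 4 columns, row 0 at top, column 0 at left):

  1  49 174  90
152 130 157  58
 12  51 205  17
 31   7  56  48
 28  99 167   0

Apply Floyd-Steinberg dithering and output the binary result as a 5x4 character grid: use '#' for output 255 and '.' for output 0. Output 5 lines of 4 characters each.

(0,0): OLD=1 → NEW=0, ERR=1
(0,1): OLD=791/16 → NEW=0, ERR=791/16
(0,2): OLD=50081/256 → NEW=255, ERR=-15199/256
(0,3): OLD=262247/4096 → NEW=0, ERR=262247/4096
(1,0): OLD=41365/256 → NEW=255, ERR=-23915/256
(1,1): OLD=191507/2048 → NEW=0, ERR=191507/2048
(1,2): OLD=12743567/65536 → NEW=255, ERR=-3968113/65536
(1,3): OLD=50129433/1048576 → NEW=0, ERR=50129433/1048576
(2,0): OLD=11137/32768 → NEW=0, ERR=11137/32768
(2,1): OLD=66247835/1048576 → NEW=0, ERR=66247835/1048576
(2,2): OLD=479256871/2097152 → NEW=255, ERR=-55516889/2097152
(2,3): OLD=556121835/33554432 → NEW=0, ERR=556121835/33554432
(3,0): OLD=720619121/16777216 → NEW=0, ERR=720619121/16777216
(3,1): OLD=10896505647/268435456 → NEW=0, ERR=10896505647/268435456
(3,2): OLD=311569268945/4294967296 → NEW=0, ERR=311569268945/4294967296
(3,3): OLD=5721739151671/68719476736 → NEW=0, ERR=5721739151671/68719476736
(4,0): OLD=210598130909/4294967296 → NEW=0, ERR=210598130909/4294967296
(4,1): OLD=5134160933399/34359738368 → NEW=255, ERR=-3627572350441/34359738368
(4,2): OLD=177712693348663/1099511627776 → NEW=255, ERR=-102662771734217/1099511627776
(4,3): OLD=-181138537155919/17592186044416 → NEW=0, ERR=-181138537155919/17592186044416
Row 0: ..#.
Row 1: #.#.
Row 2: ..#.
Row 3: ....
Row 4: .##.

Answer: ..#.
#.#.
..#.
....
.##.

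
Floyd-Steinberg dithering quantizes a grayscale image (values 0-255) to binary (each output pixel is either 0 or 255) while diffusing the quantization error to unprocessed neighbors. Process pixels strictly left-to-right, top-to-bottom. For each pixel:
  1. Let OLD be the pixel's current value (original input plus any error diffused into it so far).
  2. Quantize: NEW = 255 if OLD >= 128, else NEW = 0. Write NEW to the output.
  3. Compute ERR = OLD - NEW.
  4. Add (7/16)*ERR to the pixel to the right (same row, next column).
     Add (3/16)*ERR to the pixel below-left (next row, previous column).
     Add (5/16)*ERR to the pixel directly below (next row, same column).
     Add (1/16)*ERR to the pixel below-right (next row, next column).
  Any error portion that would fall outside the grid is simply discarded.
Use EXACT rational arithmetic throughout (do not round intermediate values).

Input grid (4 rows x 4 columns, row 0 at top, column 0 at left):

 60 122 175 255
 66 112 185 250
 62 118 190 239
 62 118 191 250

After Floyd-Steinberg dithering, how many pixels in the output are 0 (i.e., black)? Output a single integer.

Answer: 6

Derivation:
(0,0): OLD=60 → NEW=0, ERR=60
(0,1): OLD=593/4 → NEW=255, ERR=-427/4
(0,2): OLD=8211/64 → NEW=255, ERR=-8109/64
(0,3): OLD=204357/1024 → NEW=255, ERR=-56763/1024
(1,0): OLD=4143/64 → NEW=0, ERR=4143/64
(1,1): OLD=44521/512 → NEW=0, ERR=44521/512
(1,2): OLD=2726013/16384 → NEW=255, ERR=-1451907/16384
(1,3): OLD=48755707/262144 → NEW=255, ERR=-18091013/262144
(2,0): OLD=807187/8192 → NEW=0, ERR=807187/8192
(2,1): OLD=46061857/262144 → NEW=255, ERR=-20784863/262144
(2,2): OLD=62974109/524288 → NEW=0, ERR=62974109/524288
(2,3): OLD=2218324921/8388608 → NEW=255, ERR=79229881/8388608
(3,0): OLD=326842179/4194304 → NEW=0, ERR=326842179/4194304
(3,1): OLD=10468610525/67108864 → NEW=255, ERR=-6644149795/67108864
(3,2): OLD=195459661795/1073741824 → NEW=255, ERR=-78344503325/1073741824
(3,3): OLD=3926233871797/17179869184 → NEW=255, ERR=-454632770123/17179869184
Output grid:
  Row 0: .###  (1 black, running=1)
  Row 1: ..##  (2 black, running=3)
  Row 2: .#.#  (2 black, running=5)
  Row 3: .###  (1 black, running=6)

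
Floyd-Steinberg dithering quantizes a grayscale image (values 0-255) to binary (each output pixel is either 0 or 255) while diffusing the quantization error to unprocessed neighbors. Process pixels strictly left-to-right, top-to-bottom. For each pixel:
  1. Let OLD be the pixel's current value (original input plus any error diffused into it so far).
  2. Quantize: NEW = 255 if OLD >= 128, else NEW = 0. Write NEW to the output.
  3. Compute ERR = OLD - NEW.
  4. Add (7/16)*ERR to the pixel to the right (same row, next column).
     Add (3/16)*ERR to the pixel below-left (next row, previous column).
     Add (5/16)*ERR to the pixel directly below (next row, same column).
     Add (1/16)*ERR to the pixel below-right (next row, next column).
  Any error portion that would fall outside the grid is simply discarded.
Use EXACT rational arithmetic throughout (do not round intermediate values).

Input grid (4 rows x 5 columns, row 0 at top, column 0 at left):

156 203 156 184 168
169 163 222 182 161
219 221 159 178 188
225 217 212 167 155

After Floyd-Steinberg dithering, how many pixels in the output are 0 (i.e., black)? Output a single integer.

(0,0): OLD=156 → NEW=255, ERR=-99
(0,1): OLD=2555/16 → NEW=255, ERR=-1525/16
(0,2): OLD=29261/256 → NEW=0, ERR=29261/256
(0,3): OLD=958491/4096 → NEW=255, ERR=-85989/4096
(0,4): OLD=10408125/65536 → NEW=255, ERR=-6303555/65536
(1,0): OLD=30769/256 → NEW=0, ERR=30769/256
(1,1): OLD=411735/2048 → NEW=255, ERR=-110505/2048
(1,2): OLD=14694435/65536 → NEW=255, ERR=-2017245/65536
(1,3): OLD=39605287/262144 → NEW=255, ERR=-27241433/262144
(1,4): OLD=353018517/4194304 → NEW=0, ERR=353018517/4194304
(2,0): OLD=8075437/32768 → NEW=255, ERR=-280403/32768
(2,1): OLD=211953983/1048576 → NEW=255, ERR=-55432897/1048576
(2,2): OLD=1734691709/16777216 → NEW=0, ERR=1734691709/16777216
(2,3): OLD=54926902055/268435456 → NEW=255, ERR=-13524139225/268435456
(2,4): OLD=797855575121/4294967296 → NEW=255, ERR=-297361085359/4294967296
(3,0): OLD=3563710429/16777216 → NEW=255, ERR=-714479651/16777216
(3,1): OLD=26937506713/134217728 → NEW=255, ERR=-7288013927/134217728
(3,2): OLD=892512969187/4294967296 → NEW=255, ERR=-202703691293/4294967296
(3,3): OLD=1065911682411/8589934592 → NEW=0, ERR=1065911682411/8589934592
(3,4): OLD=25358036256247/137438953472 → NEW=255, ERR=-9688896879113/137438953472
Output grid:
  Row 0: ##.##  (1 black, running=1)
  Row 1: .###.  (2 black, running=3)
  Row 2: ##.##  (1 black, running=4)
  Row 3: ###.#  (1 black, running=5)

Answer: 5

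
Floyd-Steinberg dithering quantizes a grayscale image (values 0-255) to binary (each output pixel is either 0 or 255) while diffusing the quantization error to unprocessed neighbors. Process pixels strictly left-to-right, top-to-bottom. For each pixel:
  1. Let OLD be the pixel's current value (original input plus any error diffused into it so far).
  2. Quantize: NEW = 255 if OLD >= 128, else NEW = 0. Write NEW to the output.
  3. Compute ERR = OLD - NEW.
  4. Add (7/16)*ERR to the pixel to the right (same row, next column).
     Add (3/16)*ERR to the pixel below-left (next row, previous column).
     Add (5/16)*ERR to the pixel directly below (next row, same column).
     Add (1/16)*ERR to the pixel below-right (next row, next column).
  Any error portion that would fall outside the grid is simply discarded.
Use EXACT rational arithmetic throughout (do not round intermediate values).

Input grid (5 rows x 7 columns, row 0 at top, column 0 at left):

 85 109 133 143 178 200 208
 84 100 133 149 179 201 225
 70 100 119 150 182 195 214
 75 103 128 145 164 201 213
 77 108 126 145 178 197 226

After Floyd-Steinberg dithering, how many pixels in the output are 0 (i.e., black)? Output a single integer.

Answer: 14

Derivation:
(0,0): OLD=85 → NEW=0, ERR=85
(0,1): OLD=2339/16 → NEW=255, ERR=-1741/16
(0,2): OLD=21861/256 → NEW=0, ERR=21861/256
(0,3): OLD=738755/4096 → NEW=255, ERR=-305725/4096
(0,4): OLD=9525333/65536 → NEW=255, ERR=-7186347/65536
(0,5): OLD=159410771/1048576 → NEW=255, ERR=-107976109/1048576
(0,6): OLD=2733828165/16777216 → NEW=255, ERR=-1544361915/16777216
(1,0): OLD=23081/256 → NEW=0, ERR=23081/256
(1,1): OLD=259615/2048 → NEW=0, ERR=259615/2048
(1,2): OLD=12736907/65536 → NEW=255, ERR=-3974773/65536
(1,3): OLD=21998447/262144 → NEW=0, ERR=21998447/262144
(1,4): OLD=2641976493/16777216 → NEW=255, ERR=-1636213587/16777216
(1,5): OLD=13695576125/134217728 → NEW=0, ERR=13695576125/134217728
(1,6): OLD=503457435123/2147483648 → NEW=255, ERR=-44150895117/2147483648
(2,0): OLD=3995845/32768 → NEW=0, ERR=3995845/32768
(2,1): OLD=196322247/1048576 → NEW=255, ERR=-71064633/1048576
(2,2): OLD=1577958677/16777216 → NEW=0, ERR=1577958677/16777216
(2,3): OLD=26212174765/134217728 → NEW=255, ERR=-8013345875/134217728
(2,4): OLD=160824996285/1073741824 → NEW=255, ERR=-112979168835/1073741824
(2,5): OLD=5872198683583/34359738368 → NEW=255, ERR=-2889534600257/34359738368
(2,6): OLD=97394997848873/549755813888 → NEW=255, ERR=-42792734692567/549755813888
(3,0): OLD=1684432501/16777216 → NEW=0, ERR=1684432501/16777216
(3,1): OLD=20267228753/134217728 → NEW=255, ERR=-13958291887/134217728
(3,2): OLD=103575950083/1073741824 → NEW=0, ERR=103575950083/1073741824
(3,3): OLD=664407674021/4294967296 → NEW=255, ERR=-430808986459/4294967296
(3,4): OLD=37237962877557/549755813888 → NEW=0, ERR=37237962877557/549755813888
(3,5): OLD=805647065532463/4398046511104 → NEW=255, ERR=-315854794799057/4398046511104
(3,6): OLD=10695989129713457/70368744177664 → NEW=255, ERR=-7248040635590863/70368744177664
(4,0): OLD=190858665275/2147483648 → NEW=0, ERR=190858665275/2147483648
(4,1): OLD=4767262110335/34359738368 → NEW=255, ERR=-3994471173505/34359738368
(4,2): OLD=43967347950545/549755813888 → NEW=0, ERR=43967347950545/549755813888
(4,3): OLD=736115973807691/4398046511104 → NEW=255, ERR=-385385886523829/4398046511104
(4,4): OLD=4964370493264241/35184372088832 → NEW=255, ERR=-4007644389387919/35184372088832
(4,5): OLD=123449213954196209/1125899906842624 → NEW=0, ERR=123449213954196209/1125899906842624
(4,6): OLD=4274696482506474215/18014398509481984 → NEW=255, ERR=-318975137411431705/18014398509481984
Output grid:
  Row 0: .#.####  (2 black, running=2)
  Row 1: ..#.#.#  (4 black, running=6)
  Row 2: .#.####  (2 black, running=8)
  Row 3: .#.#.##  (3 black, running=11)
  Row 4: .#.##.#  (3 black, running=14)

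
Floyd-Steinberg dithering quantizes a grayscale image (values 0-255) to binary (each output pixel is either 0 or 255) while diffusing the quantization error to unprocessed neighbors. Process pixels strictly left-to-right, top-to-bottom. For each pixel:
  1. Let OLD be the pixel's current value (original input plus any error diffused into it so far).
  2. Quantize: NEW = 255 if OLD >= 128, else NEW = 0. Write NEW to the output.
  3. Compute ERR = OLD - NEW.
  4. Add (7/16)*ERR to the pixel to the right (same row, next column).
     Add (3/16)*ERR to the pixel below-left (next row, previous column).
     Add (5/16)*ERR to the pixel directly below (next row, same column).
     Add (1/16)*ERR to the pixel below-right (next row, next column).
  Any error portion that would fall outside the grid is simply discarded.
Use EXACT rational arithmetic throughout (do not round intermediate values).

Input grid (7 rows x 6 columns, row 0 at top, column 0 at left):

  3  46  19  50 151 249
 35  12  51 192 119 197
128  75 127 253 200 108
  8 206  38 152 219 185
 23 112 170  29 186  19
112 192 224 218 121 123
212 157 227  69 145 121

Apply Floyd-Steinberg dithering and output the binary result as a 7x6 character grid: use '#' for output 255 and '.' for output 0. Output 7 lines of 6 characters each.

(0,0): OLD=3 → NEW=0, ERR=3
(0,1): OLD=757/16 → NEW=0, ERR=757/16
(0,2): OLD=10163/256 → NEW=0, ERR=10163/256
(0,3): OLD=275941/4096 → NEW=0, ERR=275941/4096
(0,4): OLD=11827523/65536 → NEW=255, ERR=-4884157/65536
(0,5): OLD=226906325/1048576 → NEW=255, ERR=-40480555/1048576
(1,0): OLD=11471/256 → NEW=0, ERR=11471/256
(1,1): OLD=110633/2048 → NEW=0, ERR=110633/2048
(1,2): OLD=6725853/65536 → NEW=0, ERR=6725853/65536
(1,3): OLD=64608025/262144 → NEW=255, ERR=-2238695/262144
(1,4): OLD=1492271915/16777216 → NEW=0, ERR=1492271915/16777216
(1,5): OLD=58838899645/268435456 → NEW=255, ERR=-9612141635/268435456
(2,0): OLD=4985043/32768 → NEW=255, ERR=-3370797/32768
(2,1): OLD=72267457/1048576 → NEW=0, ERR=72267457/1048576
(2,2): OLD=3204426627/16777216 → NEW=255, ERR=-1073763453/16777216
(2,3): OLD=32940038955/134217728 → NEW=255, ERR=-1285481685/134217728
(2,4): OLD=929249620225/4294967296 → NEW=255, ERR=-165967040255/4294967296
(2,5): OLD=5872984485143/68719476736 → NEW=0, ERR=5872984485143/68719476736
(3,0): OLD=-188307421/16777216 → NEW=0, ERR=-188307421/16777216
(3,1): OLD=27406905063/134217728 → NEW=255, ERR=-6818615577/134217728
(3,2): OLD=-1841339547/1073741824 → NEW=0, ERR=-1841339547/1073741824
(3,3): OLD=9415341322223/68719476736 → NEW=255, ERR=-8108125245457/68719476736
(3,4): OLD=93859796688527/549755813888 → NEW=255, ERR=-46327935852913/549755813888
(3,5): OLD=1516657256391169/8796093022208 → NEW=255, ERR=-726346464271871/8796093022208
(4,0): OLD=21403980333/2147483648 → NEW=0, ERR=21403980333/2147483648
(4,1): OLD=3417477926217/34359738368 → NEW=0, ERR=3417477926217/34359738368
(4,2): OLD=206356932122123/1099511627776 → NEW=255, ERR=-74018532960757/1099511627776
(4,3): OLD=-936459501887401/17592186044416 → NEW=0, ERR=-936459501887401/17592186044416
(4,4): OLD=31952900570035911/281474976710656 → NEW=0, ERR=31952900570035911/281474976710656
(4,5): OLD=169303359470099985/4503599627370496 → NEW=0, ERR=169303359470099985/4503599627370496
(5,0): OLD=73537403360747/549755813888 → NEW=255, ERR=-66650329180693/549755813888
(5,1): OLD=2780294819241115/17592186044416 → NEW=255, ERR=-1705712622084965/17592186044416
(5,2): OLD=22064646992146265/140737488355328 → NEW=255, ERR=-13823412538462375/140737488355328
(5,3): OLD=790250140349456739/4503599627370496 → NEW=255, ERR=-358167764630019741/4503599627370496
(5,4): OLD=1129525377213642531/9007199254740992 → NEW=0, ERR=1129525377213642531/9007199254740992
(5,5): OLD=28348372186767918975/144115188075855872 → NEW=255, ERR=-8401000772575328385/144115188075855872
(6,0): OLD=43891504527493297/281474976710656 → NEW=255, ERR=-27884614533723983/281474976710656
(6,1): OLD=258350386223013725/4503599627370496 → NEW=0, ERR=258350386223013725/4503599627370496
(6,2): OLD=3610653704718236821/18014398509481984 → NEW=255, ERR=-983017915199669099/18014398509481984
(6,3): OLD=10851170713828703009/288230376151711744 → NEW=0, ERR=10851170713828703009/288230376151711744
(6,4): OLD=852047986451181738369/4611686018427387904 → NEW=255, ERR=-323931948247802177151/4611686018427387904
(6,5): OLD=5894857363462140176359/73786976294838206464 → NEW=0, ERR=5894857363462140176359/73786976294838206464
Row 0: ....##
Row 1: ...#.#
Row 2: #.###.
Row 3: .#.###
Row 4: ..#...
Row 5: ####.#
Row 6: #.#.#.

Answer: ....##
...#.#
#.###.
.#.###
..#...
####.#
#.#.#.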